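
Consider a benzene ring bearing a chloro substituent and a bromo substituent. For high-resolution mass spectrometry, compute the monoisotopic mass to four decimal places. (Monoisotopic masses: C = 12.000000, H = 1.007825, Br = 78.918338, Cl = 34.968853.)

Atom tally by fragment:
  benzene ring core → C:6 H:6
  (− 2 ring H displaced by substituents)
  + Cl → Cl:1
  + Br → Br:1
Element totals:
  C: 6
  H: 4
  Br: 1
  Cl: 1
Molecular formula: C6H4BrCl.
  M = 6(12.0) + 4(1.007825) + 78.918338 + 34.968853
    = 72.000000 + 4.031300 + 78.918338 + 34.968853 = 189.918491

189.9185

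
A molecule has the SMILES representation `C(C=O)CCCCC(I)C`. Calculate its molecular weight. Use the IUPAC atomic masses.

Atom tally by fragment:
  OHCCH2 → C:2 H:3 O:1
  CH2 → C:1 H:2
  CH2 → C:1 H:2
  CH2 → C:1 H:2
  CH2 → C:1 H:2
  CH(I) → C:1 H:1 I:1
  CH3 → C:1 H:3
Element totals:
  C: 8
  H: 15
  I: 1
  O: 1
Molecular formula: C8H15IO.
  M = 8(12.011) + 15(1.008) + 126.904 + 15.999
    = 96.088 + 15.120 + 126.904 + 15.999 = 254.111

254.11 g/mol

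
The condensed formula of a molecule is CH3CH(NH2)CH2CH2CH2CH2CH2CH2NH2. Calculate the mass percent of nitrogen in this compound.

19.42%

Atom tally by fragment:
  CH3 → C:1 H:3
  CH(NH2) → C:1 H:3 N:1
  CH2 → C:1 H:2
  CH2 → C:1 H:2
  CH2 → C:1 H:2
  CH2 → C:1 H:2
  CH2 → C:1 H:2
  CH2NH2 → C:1 H:4 N:1
Element totals:
  C: 8
  H: 20
  N: 2
Molecular formula: C8H20N2.
Molar mass = 144.262 g/mol.
Mass from N: 2 × 14.007 = 28.014 g/mol.
%N = 28.014 / 144.262 × 100 = 19.42%.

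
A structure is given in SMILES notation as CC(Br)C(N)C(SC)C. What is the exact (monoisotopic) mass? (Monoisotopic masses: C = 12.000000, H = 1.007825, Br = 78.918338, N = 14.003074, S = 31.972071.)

211.0030

Atom tally by fragment:
  CH3 → C:1 H:3
  CH(Br) → C:1 H:1 Br:1
  CH(NH2) → C:1 H:3 N:1
  CH(SCH3) → C:2 H:4 S:1
  CH3 → C:1 H:3
Element totals:
  C: 6
  H: 14
  Br: 1
  N: 1
  S: 1
Molecular formula: C6H14BrNS.
  M = 6(12.0) + 14(1.007825) + 78.918338 + 14.003074 + 31.972071
    = 72.000000 + 14.109550 + 78.918338 + 14.003074 + 31.972071 = 211.003033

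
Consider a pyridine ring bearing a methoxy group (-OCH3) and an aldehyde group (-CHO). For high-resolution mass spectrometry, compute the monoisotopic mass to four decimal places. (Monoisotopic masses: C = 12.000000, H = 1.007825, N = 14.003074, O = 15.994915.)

137.0477

Atom tally by fragment:
  pyridine ring core → C:5 H:5 N:1
  (− 2 ring H displaced by substituents)
  + OCH3 → C:1 H:3 O:1
  + CHO → C:1 H:1 O:1
Element totals:
  C: 7
  H: 7
  N: 1
  O: 2
Molecular formula: C7H7NO2.
  M = 7(12.0) + 7(1.007825) + 14.003074 + 2(15.994915)
    = 84.000000 + 7.054775 + 14.003074 + 31.989830 = 137.047679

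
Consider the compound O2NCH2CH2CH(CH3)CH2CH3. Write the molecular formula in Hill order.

Element totals:
  C: 6
  H: 13
  N: 1
  O: 2

C6H13NO2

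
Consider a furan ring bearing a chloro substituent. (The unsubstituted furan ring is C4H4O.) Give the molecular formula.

C4H3ClO

Atom tally by fragment:
  furan ring core → C:4 H:4 O:1
  (− 1 ring H displaced by substituents)
  + Cl → Cl:1
Element totals:
  C: 4
  H: 3
  Cl: 1
  O: 1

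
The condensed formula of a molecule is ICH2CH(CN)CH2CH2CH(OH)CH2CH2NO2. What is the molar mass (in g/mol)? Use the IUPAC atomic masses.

312.11 g/mol

Atom tally by fragment:
  ICH2 → C:1 H:2 I:1
  CH(CN) → C:2 H:1 N:1
  CH2 → C:1 H:2
  CH2 → C:1 H:2
  CH(OH) → C:1 H:2 O:1
  CH2 → C:1 H:2
  CH2NO2 → C:1 H:2 N:1 O:2
Element totals:
  C: 8
  H: 13
  I: 1
  N: 2
  O: 3
Molecular formula: C8H13IN2O3.
  M = 8(12.011) + 13(1.008) + 126.904 + 2(14.007) + 3(15.999)
    = 96.088 + 13.104 + 126.904 + 28.014 + 47.997 = 312.107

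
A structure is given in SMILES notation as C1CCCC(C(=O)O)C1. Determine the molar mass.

128.17 g/mol

Atom tally by fragment:
  cyclohexane ring core → C:6 H:12
  (− 1 ring H displaced by substituents)
  + COOH → C:1 H:1 O:2
Element totals:
  C: 7
  H: 12
  O: 2
Molecular formula: C7H12O2.
  M = 7(12.011) + 12(1.008) + 2(15.999)
    = 84.077 + 12.096 + 31.998 = 128.171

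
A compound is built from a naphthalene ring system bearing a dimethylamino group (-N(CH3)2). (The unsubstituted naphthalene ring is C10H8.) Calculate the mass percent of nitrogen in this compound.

Atom tally by fragment:
  naphthalene ring system core → C:10 H:8
  (− 1 ring H displaced by substituents)
  + N(CH3)2 → N:1 C:2 H:6
Element totals:
  C: 12
  H: 13
  N: 1
Molecular formula: C12H13N.
Molar mass = 171.243 g/mol.
Mass from N: 1 × 14.007 = 14.007 g/mol.
%N = 14.007 / 171.243 × 100 = 8.18%.

8.18%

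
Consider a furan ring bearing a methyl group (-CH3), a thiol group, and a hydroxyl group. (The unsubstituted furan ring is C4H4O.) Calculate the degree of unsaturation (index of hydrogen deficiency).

Atom tally by fragment:
  furan ring core → C:4 H:4 O:1
  (− 3 ring H displaced by substituents)
  + CH3 → C:1 H:3
  + SH → S:1 H:1
  + OH → O:1 H:1
Element totals:
  C: 5
  H: 6
  O: 2
  S: 1
Molecular formula: C5H6O2S.
DoU = (2C + 2 + N − H − X) / 2 = (2·5 + 2 + 0 − 6 − 0) / 2 = 3.

3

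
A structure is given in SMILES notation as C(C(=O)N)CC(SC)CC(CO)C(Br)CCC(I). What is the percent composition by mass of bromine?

17.67%

Atom tally by fragment:
  H2NOCCH2 → C:2 H:4 O:1 N:1
  CH2 → C:1 H:2
  CH(SCH3) → C:2 H:4 S:1
  CH2 → C:1 H:2
  CH(CH2OH) → C:2 H:4 O:1
  CH(Br) → C:1 H:1 Br:1
  CH2 → C:1 H:2
  CH2 → C:1 H:2
  CH2I → C:1 H:2 I:1
Element totals:
  C: 12
  H: 23
  Br: 1
  I: 1
  N: 1
  O: 2
  S: 1
Molecular formula: C12H23BrINO2S.
Molar mass = 452.189 g/mol.
Mass from Br: 1 × 79.904 = 79.904 g/mol.
%Br = 79.904 / 452.189 × 100 = 17.67%.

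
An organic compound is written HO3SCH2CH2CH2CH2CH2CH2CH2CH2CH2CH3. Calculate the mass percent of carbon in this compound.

54.02%

Element totals:
  C: 10
  H: 22
  O: 3
  S: 1
Molecular formula: C10H22O3S.
Molar mass = 222.343 g/mol.
Mass from C: 10 × 12.011 = 120.110 g/mol.
%C = 120.110 / 222.343 × 100 = 54.02%.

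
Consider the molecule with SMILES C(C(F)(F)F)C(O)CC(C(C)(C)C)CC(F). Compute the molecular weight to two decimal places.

244.27 g/mol

Atom tally by fragment:
  F3CCH2 → C:2 H:2 F:3
  CH(OH) → C:1 H:2 O:1
  CH2 → C:1 H:2
  CH(C(CH3)3) → C:5 H:10
  CH2 → C:1 H:2
  CH2F → C:1 H:2 F:1
Element totals:
  C: 11
  H: 20
  F: 4
  O: 1
Molecular formula: C11H20F4O.
  M = 11(12.011) + 20(1.008) + 4(18.998) + 15.999
    = 132.121 + 20.160 + 75.992 + 15.999 = 244.272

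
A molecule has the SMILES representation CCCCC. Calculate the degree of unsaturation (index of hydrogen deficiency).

0

Atom tally by fragment:
  CH3 → C:1 H:3
  CH2 → C:1 H:2
  CH2 → C:1 H:2
  CH2 → C:1 H:2
  CH3 → C:1 H:3
Element totals:
  C: 5
  H: 12
Molecular formula: C5H12.
DoU = (2C + 2 + N − H − X) / 2 = (2·5 + 2 + 0 − 12 − 0) / 2 = 0.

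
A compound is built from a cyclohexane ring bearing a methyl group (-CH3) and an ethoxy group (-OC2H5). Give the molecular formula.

C9H18O

Atom tally by fragment:
  cyclohexane ring core → C:6 H:12
  (− 2 ring H displaced by substituents)
  + CH3 → C:1 H:3
  + OC2H5 → C:2 H:5 O:1
Element totals:
  C: 9
  H: 18
  O: 1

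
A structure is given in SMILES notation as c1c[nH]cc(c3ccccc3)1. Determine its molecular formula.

Atom tally by fragment:
  pyrrole ring core → C:4 H:5 N:1
  (− 1 ring H displaced by substituents)
  + C6H5 → C:6 H:5
Element totals:
  C: 10
  H: 9
  N: 1

C10H9N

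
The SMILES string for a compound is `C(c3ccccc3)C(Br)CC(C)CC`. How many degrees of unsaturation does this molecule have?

4

Atom tally by fragment:
  C6H5CH2 → C:7 H:7
  CH(Br) → C:1 H:1 Br:1
  CH2 → C:1 H:2
  CH(CH3) → C:2 H:4
  CH2 → C:1 H:2
  CH3 → C:1 H:3
Element totals:
  C: 13
  H: 19
  Br: 1
Molecular formula: C13H19Br.
DoU = (2C + 2 + N − H − X) / 2 = (2·13 + 2 + 0 − 19 − 1) / 2 = 4.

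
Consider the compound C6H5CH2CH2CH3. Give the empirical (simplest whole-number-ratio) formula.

C3H4

Atom tally by fragment:
  benzene ring core → C:6 H:6
  (− 1 ring H displaced by substituents)
  + CH2CH2CH3 → C:3 H:7
Element totals:
  C: 9
  H: 12
Molecular formula: C9H12.
gcd of subscripts = 3; dividing each by 3:
  C: 9/3 = 3
  H: 12/3 = 4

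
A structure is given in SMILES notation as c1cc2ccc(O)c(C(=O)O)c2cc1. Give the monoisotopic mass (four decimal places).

Atom tally by fragment:
  naphthalene ring system core → C:10 H:8
  (− 2 ring H displaced by substituents)
  + OH → O:1 H:1
  + COOH → C:1 H:1 O:2
Element totals:
  C: 11
  H: 8
  O: 3
Molecular formula: C11H8O3.
  M = 11(12.0) + 8(1.007825) + 3(15.994915)
    = 132.000000 + 8.062600 + 47.984745 = 188.047345

188.0473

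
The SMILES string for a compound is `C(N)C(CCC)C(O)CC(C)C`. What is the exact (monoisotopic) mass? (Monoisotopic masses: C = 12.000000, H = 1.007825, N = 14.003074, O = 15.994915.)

173.1780

Atom tally by fragment:
  H2NCH2 → C:1 H:4 N:1
  CH(CH2CH2CH3) → C:4 H:8
  CH(OH) → C:1 H:2 O:1
  CH2 → C:1 H:2
  CH(CH3) → C:2 H:4
  CH3 → C:1 H:3
Element totals:
  C: 10
  H: 23
  N: 1
  O: 1
Molecular formula: C10H23NO.
  M = 10(12.0) + 23(1.007825) + 14.003074 + 15.994915
    = 120.000000 + 23.179975 + 14.003074 + 15.994915 = 173.177964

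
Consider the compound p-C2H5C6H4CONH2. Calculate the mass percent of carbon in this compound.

Atom tally by fragment:
  benzene ring core → C:6 H:6
  (− 2 ring H displaced by substituents)
  + C2H5 → C:2 H:5
  + CONH2 → C:1 H:2 O:1 N:1
Element totals:
  C: 9
  H: 11
  N: 1
  O: 1
Molecular formula: C9H11NO.
Molar mass = 149.193 g/mol.
Mass from C: 9 × 12.011 = 108.099 g/mol.
%C = 108.099 / 149.193 × 100 = 72.46%.

72.46%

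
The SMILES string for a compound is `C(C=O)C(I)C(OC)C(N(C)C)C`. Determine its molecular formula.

Atom tally by fragment:
  OHCCH2 → C:2 H:3 O:1
  CH(I) → C:1 H:1 I:1
  CH(OCH3) → C:2 H:4 O:1
  CH(N(CH3)2) → C:3 H:7 N:1
  CH3 → C:1 H:3
Element totals:
  C: 9
  H: 18
  I: 1
  N: 1
  O: 2

C9H18INO2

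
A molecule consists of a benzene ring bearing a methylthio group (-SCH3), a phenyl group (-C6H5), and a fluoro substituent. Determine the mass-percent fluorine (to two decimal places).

8.70%

Atom tally by fragment:
  benzene ring core → C:6 H:6
  (− 3 ring H displaced by substituents)
  + SCH3 → C:1 H:3 S:1
  + C6H5 → C:6 H:5
  + F → F:1
Element totals:
  C: 13
  H: 11
  F: 1
  S: 1
Molecular formula: C13H11FS.
Molar mass = 218.289 g/mol.
Mass from F: 1 × 18.998 = 18.998 g/mol.
%F = 18.998 / 218.289 × 100 = 8.70%.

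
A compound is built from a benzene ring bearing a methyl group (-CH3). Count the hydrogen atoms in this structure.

Atom tally by fragment:
  benzene ring core → C:6 H:6
  (− 1 ring H displaced by substituents)
  + CH3 → C:1 H:3
Element totals:
  C: 7
  H: 8

8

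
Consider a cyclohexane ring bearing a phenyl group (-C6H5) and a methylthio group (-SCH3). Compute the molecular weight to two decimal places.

206.35 g/mol

Atom tally by fragment:
  cyclohexane ring core → C:6 H:12
  (− 2 ring H displaced by substituents)
  + C6H5 → C:6 H:5
  + SCH3 → C:1 H:3 S:1
Element totals:
  C: 13
  H: 18
  S: 1
Molecular formula: C13H18S.
  M = 13(12.011) + 18(1.008) + 32.06
    = 156.143 + 18.144 + 32.060 = 206.347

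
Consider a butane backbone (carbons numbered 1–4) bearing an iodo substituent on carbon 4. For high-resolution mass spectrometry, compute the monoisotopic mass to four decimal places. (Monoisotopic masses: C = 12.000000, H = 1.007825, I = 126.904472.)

183.9749

Atom tally by fragment:
  CH3 → C:1 H:3
  CH2 → C:1 H:2
  CH2 → C:1 H:2
  CH2I → C:1 H:2 I:1
Element totals:
  C: 4
  H: 9
  I: 1
Molecular formula: C4H9I.
  M = 4(12.0) + 9(1.007825) + 126.904472
    = 48.000000 + 9.070425 + 126.904472 = 183.974897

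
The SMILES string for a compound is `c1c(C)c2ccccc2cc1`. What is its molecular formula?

C11H10

Atom tally by fragment:
  naphthalene ring system core → C:10 H:8
  (− 1 ring H displaced by substituents)
  + CH3 → C:1 H:3
Element totals:
  C: 11
  H: 10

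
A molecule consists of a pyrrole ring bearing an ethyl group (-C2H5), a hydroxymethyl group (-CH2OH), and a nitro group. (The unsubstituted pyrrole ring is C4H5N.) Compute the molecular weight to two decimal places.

170.17 g/mol

Atom tally by fragment:
  pyrrole ring core → C:4 H:5 N:1
  (− 3 ring H displaced by substituents)
  + C2H5 → C:2 H:5
  + CH2OH → C:1 H:3 O:1
  + NO2 → N:1 O:2
Element totals:
  C: 7
  H: 10
  N: 2
  O: 3
Molecular formula: C7H10N2O3.
  M = 7(12.011) + 10(1.008) + 2(14.007) + 3(15.999)
    = 84.077 + 10.080 + 28.014 + 47.997 = 170.168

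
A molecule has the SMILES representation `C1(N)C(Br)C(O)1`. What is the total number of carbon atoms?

Atom tally by fragment:
  cyclopropane ring core → C:3 H:6
  (− 3 ring H displaced by substituents)
  + NH2 → N:1 H:2
  + Br → Br:1
  + OH → O:1 H:1
Element totals:
  C: 3
  H: 6
  Br: 1
  N: 1
  O: 1

3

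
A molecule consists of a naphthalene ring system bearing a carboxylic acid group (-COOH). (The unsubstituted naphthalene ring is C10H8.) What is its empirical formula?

Atom tally by fragment:
  naphthalene ring system core → C:10 H:8
  (− 1 ring H displaced by substituents)
  + COOH → C:1 H:1 O:2
Element totals:
  C: 11
  H: 8
  O: 2
Molecular formula: C11H8O2.
gcd of subscripts (11, 8, 2) = 1, so the empirical formula equals the molecular formula.

C11H8O2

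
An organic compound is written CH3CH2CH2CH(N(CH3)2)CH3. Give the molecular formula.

C7H17N

Atom tally by fragment:
  CH3 → C:1 H:3
  CH2 → C:1 H:2
  CH2 → C:1 H:2
  CH(N(CH3)2) → C:3 H:7 N:1
  CH3 → C:1 H:3
Element totals:
  C: 7
  H: 17
  N: 1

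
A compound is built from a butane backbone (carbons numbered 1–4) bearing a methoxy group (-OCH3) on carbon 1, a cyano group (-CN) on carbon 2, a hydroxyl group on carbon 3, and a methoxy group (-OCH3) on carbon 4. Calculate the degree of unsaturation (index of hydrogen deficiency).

Atom tally by fragment:
  CH3OCH2 → C:2 H:5 O:1
  CH(CN) → C:2 H:1 N:1
  CH(OH) → C:1 H:2 O:1
  CH2OCH3 → C:2 H:5 O:1
Element totals:
  C: 7
  H: 13
  N: 1
  O: 3
Molecular formula: C7H13NO3.
DoU = (2C + 2 + N − H − X) / 2 = (2·7 + 2 + 1 − 13 − 0) / 2 = 2.

2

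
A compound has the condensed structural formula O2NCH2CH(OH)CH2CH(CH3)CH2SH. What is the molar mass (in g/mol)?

Atom tally by fragment:
  O2NCH2 → C:1 H:2 N:1 O:2
  CH(OH) → C:1 H:2 O:1
  CH2 → C:1 H:2
  CH(CH3) → C:2 H:4
  CH2SH → C:1 H:3 S:1
Element totals:
  C: 6
  H: 13
  N: 1
  O: 3
  S: 1
Molecular formula: C6H13NO3S.
  M = 6(12.011) + 13(1.008) + 14.007 + 3(15.999) + 32.06
    = 72.066 + 13.104 + 14.007 + 47.997 + 32.060 = 179.234

179.23 g/mol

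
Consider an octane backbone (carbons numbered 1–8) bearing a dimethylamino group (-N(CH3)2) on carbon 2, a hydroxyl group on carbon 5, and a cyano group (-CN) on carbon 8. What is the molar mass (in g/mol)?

Atom tally by fragment:
  CH3 → C:1 H:3
  CH(N(CH3)2) → C:3 H:7 N:1
  CH2 → C:1 H:2
  CH2 → C:1 H:2
  CH(OH) → C:1 H:2 O:1
  CH2 → C:1 H:2
  CH2 → C:1 H:2
  CH2CN → C:2 H:2 N:1
Element totals:
  C: 11
  H: 22
  N: 2
  O: 1
Molecular formula: C11H22N2O.
  M = 11(12.011) + 22(1.008) + 2(14.007) + 15.999
    = 132.121 + 22.176 + 28.014 + 15.999 = 198.310

198.31 g/mol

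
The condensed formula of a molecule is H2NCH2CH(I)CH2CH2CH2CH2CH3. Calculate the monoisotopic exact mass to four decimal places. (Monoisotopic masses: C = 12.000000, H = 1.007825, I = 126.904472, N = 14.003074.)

Atom tally by fragment:
  H2NCH2 → C:1 H:4 N:1
  CH(I) → C:1 H:1 I:1
  CH2 → C:1 H:2
  CH2 → C:1 H:2
  CH2 → C:1 H:2
  CH2 → C:1 H:2
  CH3 → C:1 H:3
Element totals:
  C: 7
  H: 16
  I: 1
  N: 1
Molecular formula: C7H16IN.
  M = 7(12.0) + 16(1.007825) + 126.904472 + 14.003074
    = 84.000000 + 16.125200 + 126.904472 + 14.003074 = 241.032746

241.0327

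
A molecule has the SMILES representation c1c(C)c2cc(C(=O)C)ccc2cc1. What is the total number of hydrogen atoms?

12

Atom tally by fragment:
  naphthalene ring system core → C:10 H:8
  (− 2 ring H displaced by substituents)
  + CH3 → C:1 H:3
  + COCH3 → C:2 H:3 O:1
Element totals:
  C: 13
  H: 12
  O: 1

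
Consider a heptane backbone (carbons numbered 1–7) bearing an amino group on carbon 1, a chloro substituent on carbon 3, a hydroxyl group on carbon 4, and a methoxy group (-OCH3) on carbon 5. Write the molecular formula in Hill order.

C8H18ClNO2

Atom tally by fragment:
  H2NCH2 → C:1 H:4 N:1
  CH2 → C:1 H:2
  CH(Cl) → C:1 H:1 Cl:1
  CH(OH) → C:1 H:2 O:1
  CH(OCH3) → C:2 H:4 O:1
  CH2 → C:1 H:2
  CH3 → C:1 H:3
Element totals:
  C: 8
  H: 18
  Cl: 1
  N: 1
  O: 2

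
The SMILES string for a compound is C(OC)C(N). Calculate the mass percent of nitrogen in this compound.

18.65%

Atom tally by fragment:
  CH3OCH2 → C:2 H:5 O:1
  CH2NH2 → C:1 H:4 N:1
Element totals:
  C: 3
  H: 9
  N: 1
  O: 1
Molecular formula: C3H9NO.
Molar mass = 75.111 g/mol.
Mass from N: 1 × 14.007 = 14.007 g/mol.
%N = 14.007 / 75.111 × 100 = 18.65%.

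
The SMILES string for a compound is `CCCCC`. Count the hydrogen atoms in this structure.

12

Atom tally by fragment:
  CH3 → C:1 H:3
  CH2 → C:1 H:2
  CH2 → C:1 H:2
  CH2 → C:1 H:2
  CH3 → C:1 H:3
Element totals:
  C: 5
  H: 12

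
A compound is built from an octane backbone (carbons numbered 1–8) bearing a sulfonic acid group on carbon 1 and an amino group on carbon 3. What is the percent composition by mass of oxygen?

Atom tally by fragment:
  HO3SCH2 → C:1 H:3 S:1 O:3
  CH2 → C:1 H:2
  CH(NH2) → C:1 H:3 N:1
  CH2 → C:1 H:2
  CH2 → C:1 H:2
  CH2 → C:1 H:2
  CH2 → C:1 H:2
  CH3 → C:1 H:3
Element totals:
  C: 8
  H: 19
  N: 1
  O: 3
  S: 1
Molecular formula: C8H19NO3S.
Molar mass = 209.304 g/mol.
Mass from O: 3 × 15.999 = 47.997 g/mol.
%O = 47.997 / 209.304 × 100 = 22.93%.

22.93%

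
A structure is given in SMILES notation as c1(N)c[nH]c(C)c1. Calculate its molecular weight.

96.13 g/mol

Atom tally by fragment:
  pyrrole ring core → C:4 H:5 N:1
  (− 2 ring H displaced by substituents)
  + NH2 → N:1 H:2
  + CH3 → C:1 H:3
Element totals:
  C: 5
  H: 8
  N: 2
Molecular formula: C5H8N2.
  M = 5(12.011) + 8(1.008) + 2(14.007)
    = 60.055 + 8.064 + 28.014 = 96.133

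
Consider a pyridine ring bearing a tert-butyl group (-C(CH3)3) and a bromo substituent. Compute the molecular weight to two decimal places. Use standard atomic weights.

214.11 g/mol

Atom tally by fragment:
  pyridine ring core → C:5 H:5 N:1
  (− 2 ring H displaced by substituents)
  + C(CH3)3 → C:4 H:9
  + Br → Br:1
Element totals:
  C: 9
  H: 12
  Br: 1
  N: 1
Molecular formula: C9H12BrN.
  M = 9(12.011) + 12(1.008) + 79.904 + 14.007
    = 108.099 + 12.096 + 79.904 + 14.007 = 214.106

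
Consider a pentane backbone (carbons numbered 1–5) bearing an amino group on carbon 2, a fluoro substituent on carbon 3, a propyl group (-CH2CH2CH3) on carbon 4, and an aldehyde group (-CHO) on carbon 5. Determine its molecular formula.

Atom tally by fragment:
  CH3 → C:1 H:3
  CH(NH2) → C:1 H:3 N:1
  CH(F) → C:1 H:1 F:1
  CH(CH2CH2CH3) → C:4 H:8
  CH2CHO → C:2 H:3 O:1
Element totals:
  C: 9
  H: 18
  F: 1
  N: 1
  O: 1

C9H18FNO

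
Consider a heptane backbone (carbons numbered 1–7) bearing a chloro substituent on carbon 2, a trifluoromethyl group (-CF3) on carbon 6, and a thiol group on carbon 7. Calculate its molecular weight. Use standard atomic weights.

Atom tally by fragment:
  CH3 → C:1 H:3
  CH(Cl) → C:1 H:1 Cl:1
  CH2 → C:1 H:2
  CH2 → C:1 H:2
  CH2 → C:1 H:2
  CH(CF3) → C:2 H:1 F:3
  CH2SH → C:1 H:3 S:1
Element totals:
  C: 8
  H: 14
  Cl: 1
  F: 3
  S: 1
Molecular formula: C8H14ClF3S.
  M = 8(12.011) + 14(1.008) + 35.45 + 3(18.998) + 32.06
    = 96.088 + 14.112 + 35.450 + 56.994 + 32.060 = 234.704

234.70 g/mol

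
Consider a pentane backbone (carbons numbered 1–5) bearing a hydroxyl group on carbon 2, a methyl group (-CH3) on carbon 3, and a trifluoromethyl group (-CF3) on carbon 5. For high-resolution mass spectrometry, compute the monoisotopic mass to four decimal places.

Atom tally by fragment:
  CH3 → C:1 H:3
  CH(OH) → C:1 H:2 O:1
  CH(CH3) → C:2 H:4
  CH2 → C:1 H:2
  CH2CF3 → C:2 H:2 F:3
Element totals:
  C: 7
  H: 13
  F: 3
  O: 1
Molecular formula: C7H13F3O.
  M = 7(12.0) + 13(1.007825) + 3(18.998403) + 15.994915
    = 84.000000 + 13.101725 + 56.995209 + 15.994915 = 170.091849

170.0918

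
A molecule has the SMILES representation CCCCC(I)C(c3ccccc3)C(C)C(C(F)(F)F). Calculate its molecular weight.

Atom tally by fragment:
  CH3 → C:1 H:3
  CH2 → C:1 H:2
  CH2 → C:1 H:2
  CH2 → C:1 H:2
  CH(I) → C:1 H:1 I:1
  CH(C6H5) → C:7 H:6
  CH(CH3) → C:2 H:4
  CH2CF3 → C:2 H:2 F:3
Element totals:
  C: 16
  H: 22
  F: 3
  I: 1
Molecular formula: C16H22F3I.
  M = 16(12.011) + 22(1.008) + 3(18.998) + 126.904
    = 192.176 + 22.176 + 56.994 + 126.904 = 398.250

398.25 g/mol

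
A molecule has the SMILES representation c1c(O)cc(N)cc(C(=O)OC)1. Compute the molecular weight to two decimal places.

Atom tally by fragment:
  benzene ring core → C:6 H:6
  (− 3 ring H displaced by substituents)
  + OH → O:1 H:1
  + NH2 → N:1 H:2
  + COOCH3 → C:2 H:3 O:2
Element totals:
  C: 8
  H: 9
  N: 1
  O: 3
Molecular formula: C8H9NO3.
  M = 8(12.011) + 9(1.008) + 14.007 + 3(15.999)
    = 96.088 + 9.072 + 14.007 + 47.997 = 167.164

167.16 g/mol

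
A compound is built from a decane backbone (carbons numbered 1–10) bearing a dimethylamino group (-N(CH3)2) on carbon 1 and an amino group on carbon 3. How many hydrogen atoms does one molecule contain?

Atom tally by fragment:
  (CH3)2NCH2 → C:3 H:8 N:1
  CH2 → C:1 H:2
  CH(NH2) → C:1 H:3 N:1
  CH2 → C:1 H:2
  CH2 → C:1 H:2
  CH2 → C:1 H:2
  CH2 → C:1 H:2
  CH2 → C:1 H:2
  CH2 → C:1 H:2
  CH3 → C:1 H:3
Element totals:
  C: 12
  H: 28
  N: 2

28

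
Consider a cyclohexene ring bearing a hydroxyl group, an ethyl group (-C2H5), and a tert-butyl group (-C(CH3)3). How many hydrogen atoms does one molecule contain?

Atom tally by fragment:
  cyclohexene ring core → C:6 H:10
  (− 3 ring H displaced by substituents)
  + OH → O:1 H:1
  + C2H5 → C:2 H:5
  + C(CH3)3 → C:4 H:9
Element totals:
  C: 12
  H: 22
  O: 1

22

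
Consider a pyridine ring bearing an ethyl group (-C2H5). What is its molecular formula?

C7H9N

Atom tally by fragment:
  pyridine ring core → C:5 H:5 N:1
  (− 1 ring H displaced by substituents)
  + C2H5 → C:2 H:5
Element totals:
  C: 7
  H: 9
  N: 1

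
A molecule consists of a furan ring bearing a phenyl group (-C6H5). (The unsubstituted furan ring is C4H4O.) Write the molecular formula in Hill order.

Atom tally by fragment:
  furan ring core → C:4 H:4 O:1
  (− 1 ring H displaced by substituents)
  + C6H5 → C:6 H:5
Element totals:
  C: 10
  H: 8
  O: 1

C10H8O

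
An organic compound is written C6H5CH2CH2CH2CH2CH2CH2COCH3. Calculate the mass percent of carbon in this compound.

82.30%

Atom tally by fragment:
  C6H5CH2 → C:7 H:7
  CH2 → C:1 H:2
  CH2 → C:1 H:2
  CH2 → C:1 H:2
  CH2 → C:1 H:2
  CH2COCH3 → C:3 H:5 O:1
Element totals:
  C: 14
  H: 20
  O: 1
Molecular formula: C14H20O.
Molar mass = 204.313 g/mol.
Mass from C: 14 × 12.011 = 168.154 g/mol.
%C = 168.154 / 204.313 × 100 = 82.30%.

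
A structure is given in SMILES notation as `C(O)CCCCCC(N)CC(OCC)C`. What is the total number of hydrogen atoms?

Atom tally by fragment:
  HOCH2 → C:1 H:3 O:1
  CH2 → C:1 H:2
  CH2 → C:1 H:2
  CH2 → C:1 H:2
  CH2 → C:1 H:2
  CH2 → C:1 H:2
  CH(NH2) → C:1 H:3 N:1
  CH2 → C:1 H:2
  CH(OC2H5) → C:3 H:6 O:1
  CH3 → C:1 H:3
Element totals:
  C: 12
  H: 27
  N: 1
  O: 2

27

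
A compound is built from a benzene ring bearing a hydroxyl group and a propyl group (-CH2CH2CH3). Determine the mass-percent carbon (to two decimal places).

79.37%

Atom tally by fragment:
  benzene ring core → C:6 H:6
  (− 2 ring H displaced by substituents)
  + OH → O:1 H:1
  + CH2CH2CH3 → C:3 H:7
Element totals:
  C: 9
  H: 12
  O: 1
Molecular formula: C9H12O.
Molar mass = 136.194 g/mol.
Mass from C: 9 × 12.011 = 108.099 g/mol.
%C = 108.099 / 136.194 × 100 = 79.37%.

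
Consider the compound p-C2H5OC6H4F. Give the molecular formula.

Atom tally by fragment:
  benzene ring core → C:6 H:6
  (− 2 ring H displaced by substituents)
  + OC2H5 → C:2 H:5 O:1
  + F → F:1
Element totals:
  C: 8
  H: 9
  F: 1
  O: 1

C8H9FO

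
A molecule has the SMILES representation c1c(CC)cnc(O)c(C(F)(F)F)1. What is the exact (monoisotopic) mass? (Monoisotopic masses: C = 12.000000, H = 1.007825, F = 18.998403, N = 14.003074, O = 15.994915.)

Atom tally by fragment:
  pyridine ring core → C:5 H:5 N:1
  (− 3 ring H displaced by substituents)
  + C2H5 → C:2 H:5
  + OH → O:1 H:1
  + CF3 → C:1 F:3
Element totals:
  C: 8
  H: 8
  F: 3
  N: 1
  O: 1
Molecular formula: C8H8F3NO.
  M = 8(12.0) + 8(1.007825) + 3(18.998403) + 14.003074 + 15.994915
    = 96.000000 + 8.062600 + 56.995209 + 14.003074 + 15.994915 = 191.055798

191.0558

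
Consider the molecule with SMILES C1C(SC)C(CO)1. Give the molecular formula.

C5H10OS

Atom tally by fragment:
  cyclopropane ring core → C:3 H:6
  (− 2 ring H displaced by substituents)
  + SCH3 → C:1 H:3 S:1
  + CH2OH → C:1 H:3 O:1
Element totals:
  C: 5
  H: 10
  O: 1
  S: 1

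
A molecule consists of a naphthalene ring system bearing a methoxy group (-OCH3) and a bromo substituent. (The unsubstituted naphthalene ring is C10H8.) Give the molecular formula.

C11H9BrO

Atom tally by fragment:
  naphthalene ring system core → C:10 H:8
  (− 2 ring H displaced by substituents)
  + OCH3 → C:1 H:3 O:1
  + Br → Br:1
Element totals:
  C: 11
  H: 9
  Br: 1
  O: 1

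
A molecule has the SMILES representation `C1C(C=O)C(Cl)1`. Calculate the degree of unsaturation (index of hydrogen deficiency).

2

Atom tally by fragment:
  cyclopropane ring core → C:3 H:6
  (− 2 ring H displaced by substituents)
  + CHO → C:1 H:1 O:1
  + Cl → Cl:1
Element totals:
  C: 4
  H: 5
  Cl: 1
  O: 1
Molecular formula: C4H5ClO.
DoU = (2C + 2 + N − H − X) / 2 = (2·4 + 2 + 0 − 5 − 1) / 2 = 2.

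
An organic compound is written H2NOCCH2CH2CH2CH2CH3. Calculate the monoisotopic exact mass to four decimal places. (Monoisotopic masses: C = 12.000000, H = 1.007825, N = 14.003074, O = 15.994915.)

115.0997

Atom tally by fragment:
  H2NOCCH2 → C:2 H:4 O:1 N:1
  CH2 → C:1 H:2
  CH2 → C:1 H:2
  CH2 → C:1 H:2
  CH3 → C:1 H:3
Element totals:
  C: 6
  H: 13
  N: 1
  O: 1
Molecular formula: C6H13NO.
  M = 6(12.0) + 13(1.007825) + 14.003074 + 15.994915
    = 72.000000 + 13.101725 + 14.003074 + 15.994915 = 115.099714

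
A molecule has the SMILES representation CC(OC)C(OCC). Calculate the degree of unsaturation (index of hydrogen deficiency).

0

Atom tally by fragment:
  CH3 → C:1 H:3
  CH(OCH3) → C:2 H:4 O:1
  CH2OC2H5 → C:3 H:7 O:1
Element totals:
  C: 6
  H: 14
  O: 2
Molecular formula: C6H14O2.
DoU = (2C + 2 + N − H − X) / 2 = (2·6 + 2 + 0 − 14 − 0) / 2 = 0.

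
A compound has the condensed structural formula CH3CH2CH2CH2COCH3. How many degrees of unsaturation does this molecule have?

1

Element totals:
  C: 6
  H: 12
  O: 1
Molecular formula: C6H12O.
DoU = (2C + 2 + N − H − X) / 2 = (2·6 + 2 + 0 − 12 − 0) / 2 = 1.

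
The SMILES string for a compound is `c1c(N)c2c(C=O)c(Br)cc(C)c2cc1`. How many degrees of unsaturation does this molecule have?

Atom tally by fragment:
  naphthalene ring system core → C:10 H:8
  (− 4 ring H displaced by substituents)
  + NH2 → N:1 H:2
  + CHO → C:1 H:1 O:1
  + Br → Br:1
  + CH3 → C:1 H:3
Element totals:
  C: 12
  H: 10
  Br: 1
  N: 1
  O: 1
Molecular formula: C12H10BrNO.
DoU = (2C + 2 + N − H − X) / 2 = (2·12 + 2 + 1 − 10 − 1) / 2 = 8.

8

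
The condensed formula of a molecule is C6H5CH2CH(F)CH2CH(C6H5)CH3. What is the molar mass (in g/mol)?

Atom tally by fragment:
  C6H5CH2 → C:7 H:7
  CH(F) → C:1 H:1 F:1
  CH2 → C:1 H:2
  CH(C6H5) → C:7 H:6
  CH3 → C:1 H:3
Element totals:
  C: 17
  H: 19
  F: 1
Molecular formula: C17H19F.
  M = 17(12.011) + 19(1.008) + 18.998
    = 204.187 + 19.152 + 18.998 = 242.337

242.34 g/mol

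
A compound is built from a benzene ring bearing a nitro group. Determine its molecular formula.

C6H5NO2

Atom tally by fragment:
  benzene ring core → C:6 H:6
  (− 1 ring H displaced by substituents)
  + NO2 → N:1 O:2
Element totals:
  C: 6
  H: 5
  N: 1
  O: 2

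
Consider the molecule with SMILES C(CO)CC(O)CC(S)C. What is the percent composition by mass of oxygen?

Atom tally by fragment:
  HOCH2CH2 → C:2 H:5 O:1
  CH2 → C:1 H:2
  CH(OH) → C:1 H:2 O:1
  CH2 → C:1 H:2
  CH(SH) → C:1 H:2 S:1
  CH3 → C:1 H:3
Element totals:
  C: 7
  H: 16
  O: 2
  S: 1
Molecular formula: C7H16O2S.
Molar mass = 164.263 g/mol.
Mass from O: 2 × 15.999 = 31.998 g/mol.
%O = 31.998 / 164.263 × 100 = 19.48%.

19.48%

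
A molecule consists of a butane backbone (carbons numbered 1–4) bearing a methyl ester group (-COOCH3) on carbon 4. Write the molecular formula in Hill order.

Atom tally by fragment:
  CH3 → C:1 H:3
  CH2 → C:1 H:2
  CH2 → C:1 H:2
  CH2COOCH3 → C:3 H:5 O:2
Element totals:
  C: 6
  H: 12
  O: 2

C6H12O2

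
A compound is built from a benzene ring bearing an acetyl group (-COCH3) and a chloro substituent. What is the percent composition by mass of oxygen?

10.35%

Atom tally by fragment:
  benzene ring core → C:6 H:6
  (− 2 ring H displaced by substituents)
  + COCH3 → C:2 H:3 O:1
  + Cl → Cl:1
Element totals:
  C: 8
  H: 7
  Cl: 1
  O: 1
Molecular formula: C8H7ClO.
Molar mass = 154.593 g/mol.
Mass from O: 1 × 15.999 = 15.999 g/mol.
%O = 15.999 / 154.593 × 100 = 10.35%.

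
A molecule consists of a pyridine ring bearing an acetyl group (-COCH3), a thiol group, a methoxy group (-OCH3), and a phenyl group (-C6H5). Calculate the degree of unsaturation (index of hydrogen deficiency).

9

Atom tally by fragment:
  pyridine ring core → C:5 H:5 N:1
  (− 4 ring H displaced by substituents)
  + COCH3 → C:2 H:3 O:1
  + SH → S:1 H:1
  + OCH3 → C:1 H:3 O:1
  + C6H5 → C:6 H:5
Element totals:
  C: 14
  H: 13
  N: 1
  O: 2
  S: 1
Molecular formula: C14H13NO2S.
DoU = (2C + 2 + N − H − X) / 2 = (2·14 + 2 + 1 − 13 − 0) / 2 = 9.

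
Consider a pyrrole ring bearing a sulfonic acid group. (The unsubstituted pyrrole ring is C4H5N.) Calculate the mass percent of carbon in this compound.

Atom tally by fragment:
  pyrrole ring core → C:4 H:5 N:1
  (− 1 ring H displaced by substituents)
  + SO3H → S:1 O:3 H:1
Element totals:
  C: 4
  H: 5
  N: 1
  O: 3
  S: 1
Molecular formula: C4H5NO3S.
Molar mass = 147.148 g/mol.
Mass from C: 4 × 12.011 = 48.044 g/mol.
%C = 48.044 / 147.148 × 100 = 32.65%.

32.65%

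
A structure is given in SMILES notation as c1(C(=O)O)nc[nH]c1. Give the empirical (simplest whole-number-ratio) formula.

Atom tally by fragment:
  imidazole ring core → C:3 H:4 N:2
  (− 1 ring H displaced by substituents)
  + COOH → C:1 H:1 O:2
Element totals:
  C: 4
  H: 4
  N: 2
  O: 2
Molecular formula: C4H4N2O2.
gcd of subscripts = 2; dividing each by 2:
  C: 4/2 = 2
  H: 4/2 = 2
  N: 2/2 = 1
  O: 2/2 = 1

C2H2NO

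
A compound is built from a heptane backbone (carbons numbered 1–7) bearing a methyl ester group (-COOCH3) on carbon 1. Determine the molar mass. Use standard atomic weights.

158.24 g/mol

Atom tally by fragment:
  CH3OOCCH2 → C:3 H:5 O:2
  CH2 → C:1 H:2
  CH2 → C:1 H:2
  CH2 → C:1 H:2
  CH2 → C:1 H:2
  CH2 → C:1 H:2
  CH3 → C:1 H:3
Element totals:
  C: 9
  H: 18
  O: 2
Molecular formula: C9H18O2.
  M = 9(12.011) + 18(1.008) + 2(15.999)
    = 108.099 + 18.144 + 31.998 = 158.241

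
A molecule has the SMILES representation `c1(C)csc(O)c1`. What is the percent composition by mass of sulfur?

Atom tally by fragment:
  thiophene ring core → C:4 H:4 S:1
  (− 2 ring H displaced by substituents)
  + CH3 → C:1 H:3
  + OH → O:1 H:1
Element totals:
  C: 5
  H: 6
  O: 1
  S: 1
Molecular formula: C5H6OS.
Molar mass = 114.162 g/mol.
Mass from S: 1 × 32.06 = 32.060 g/mol.
%S = 32.060 / 114.162 × 100 = 28.08%.

28.08%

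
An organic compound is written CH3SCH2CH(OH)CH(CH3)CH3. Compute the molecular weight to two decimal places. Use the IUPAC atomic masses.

Atom tally by fragment:
  CH3SCH2 → C:2 H:5 S:1
  CH(OH) → C:1 H:2 O:1
  CH(CH3) → C:2 H:4
  CH3 → C:1 H:3
Element totals:
  C: 6
  H: 14
  O: 1
  S: 1
Molecular formula: C6H14OS.
  M = 6(12.011) + 14(1.008) + 15.999 + 32.06
    = 72.066 + 14.112 + 15.999 + 32.060 = 134.237

134.24 g/mol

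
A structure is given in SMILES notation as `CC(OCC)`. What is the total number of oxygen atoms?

Atom tally by fragment:
  CH3 → C:1 H:3
  CH2OC2H5 → C:3 H:7 O:1
Element totals:
  C: 4
  H: 10
  O: 1

1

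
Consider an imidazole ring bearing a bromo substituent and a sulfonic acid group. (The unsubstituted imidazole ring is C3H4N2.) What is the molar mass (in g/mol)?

227.03 g/mol

Atom tally by fragment:
  imidazole ring core → C:3 H:4 N:2
  (− 2 ring H displaced by substituents)
  + Br → Br:1
  + SO3H → S:1 O:3 H:1
Element totals:
  C: 3
  H: 3
  Br: 1
  N: 2
  O: 3
  S: 1
Molecular formula: C3H3BrN2O3S.
  M = 3(12.011) + 3(1.008) + 79.904 + 2(14.007) + 3(15.999) + 32.06
    = 36.033 + 3.024 + 79.904 + 28.014 + 47.997 + 32.060 = 227.032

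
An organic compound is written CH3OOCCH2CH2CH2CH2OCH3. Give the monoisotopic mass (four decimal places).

Element totals:
  C: 7
  H: 14
  O: 3
Molecular formula: C7H14O3.
  M = 7(12.0) + 14(1.007825) + 3(15.994915)
    = 84.000000 + 14.109550 + 47.984745 = 146.094295

146.0943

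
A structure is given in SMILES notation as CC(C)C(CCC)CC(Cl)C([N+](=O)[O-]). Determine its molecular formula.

Atom tally by fragment:
  CH3 → C:1 H:3
  CH(CH3) → C:2 H:4
  CH(CH2CH2CH3) → C:4 H:8
  CH2 → C:1 H:2
  CH(Cl) → C:1 H:1 Cl:1
  CH2NO2 → C:1 H:2 N:1 O:2
Element totals:
  C: 10
  H: 20
  Cl: 1
  N: 1
  O: 2

C10H20ClNO2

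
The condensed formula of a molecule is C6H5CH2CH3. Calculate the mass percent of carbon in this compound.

90.51%

Atom tally by fragment:
  C6H5CH2 → C:7 H:7
  CH3 → C:1 H:3
Element totals:
  C: 8
  H: 10
Molecular formula: C8H10.
Molar mass = 106.168 g/mol.
Mass from C: 8 × 12.011 = 96.088 g/mol.
%C = 96.088 / 106.168 × 100 = 90.51%.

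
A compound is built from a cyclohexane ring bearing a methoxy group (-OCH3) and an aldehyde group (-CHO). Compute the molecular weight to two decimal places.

Atom tally by fragment:
  cyclohexane ring core → C:6 H:12
  (− 2 ring H displaced by substituents)
  + OCH3 → C:1 H:3 O:1
  + CHO → C:1 H:1 O:1
Element totals:
  C: 8
  H: 14
  O: 2
Molecular formula: C8H14O2.
  M = 8(12.011) + 14(1.008) + 2(15.999)
    = 96.088 + 14.112 + 31.998 = 142.198

142.20 g/mol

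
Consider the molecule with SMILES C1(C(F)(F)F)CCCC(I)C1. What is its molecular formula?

Atom tally by fragment:
  cyclohexane ring core → C:6 H:12
  (− 2 ring H displaced by substituents)
  + CF3 → C:1 F:3
  + I → I:1
Element totals:
  C: 7
  H: 10
  F: 3
  I: 1

C7H10F3I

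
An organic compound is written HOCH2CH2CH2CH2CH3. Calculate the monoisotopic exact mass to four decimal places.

Element totals:
  C: 5
  H: 12
  O: 1
Molecular formula: C5H12O.
  M = 5(12.0) + 12(1.007825) + 15.994915
    = 60.000000 + 12.093900 + 15.994915 = 88.088815

88.0888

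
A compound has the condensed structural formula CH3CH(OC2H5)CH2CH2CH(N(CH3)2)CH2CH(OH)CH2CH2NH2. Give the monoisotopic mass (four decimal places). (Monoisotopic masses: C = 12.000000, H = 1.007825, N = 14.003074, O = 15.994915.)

246.2307

Element totals:
  C: 13
  H: 30
  N: 2
  O: 2
Molecular formula: C13H30N2O2.
  M = 13(12.0) + 30(1.007825) + 2(14.003074) + 2(15.994915)
    = 156.000000 + 30.234750 + 28.006148 + 31.989830 = 246.230728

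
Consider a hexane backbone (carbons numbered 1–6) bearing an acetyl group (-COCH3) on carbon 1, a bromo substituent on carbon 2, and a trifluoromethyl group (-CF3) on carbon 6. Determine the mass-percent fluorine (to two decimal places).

Atom tally by fragment:
  CH3COCH2 → C:3 H:5 O:1
  CH(Br) → C:1 H:1 Br:1
  CH2 → C:1 H:2
  CH2 → C:1 H:2
  CH2 → C:1 H:2
  CH2CF3 → C:2 H:2 F:3
Element totals:
  C: 9
  H: 14
  Br: 1
  F: 3
  O: 1
Molecular formula: C9H14BrF3O.
Molar mass = 275.108 g/mol.
Mass from F: 3 × 18.998 = 56.994 g/mol.
%F = 56.994 / 275.108 × 100 = 20.72%.

20.72%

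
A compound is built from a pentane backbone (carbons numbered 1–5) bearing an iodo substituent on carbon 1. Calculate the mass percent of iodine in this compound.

Atom tally by fragment:
  ICH2 → C:1 H:2 I:1
  CH2 → C:1 H:2
  CH2 → C:1 H:2
  CH2 → C:1 H:2
  CH3 → C:1 H:3
Element totals:
  C: 5
  H: 11
  I: 1
Molecular formula: C5H11I.
Molar mass = 198.047 g/mol.
Mass from I: 1 × 126.904 = 126.904 g/mol.
%I = 126.904 / 198.047 × 100 = 64.08%.

64.08%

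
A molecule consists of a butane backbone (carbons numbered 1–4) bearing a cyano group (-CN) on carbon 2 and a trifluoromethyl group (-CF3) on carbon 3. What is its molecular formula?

Atom tally by fragment:
  CH3 → C:1 H:3
  CH(CN) → C:2 H:1 N:1
  CH(CF3) → C:2 H:1 F:3
  CH3 → C:1 H:3
Element totals:
  C: 6
  H: 8
  F: 3
  N: 1

C6H8F3N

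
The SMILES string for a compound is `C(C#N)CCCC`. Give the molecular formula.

C6H11N

Atom tally by fragment:
  NCCH2 → C:2 H:2 N:1
  CH2 → C:1 H:2
  CH2 → C:1 H:2
  CH2 → C:1 H:2
  CH3 → C:1 H:3
Element totals:
  C: 6
  H: 11
  N: 1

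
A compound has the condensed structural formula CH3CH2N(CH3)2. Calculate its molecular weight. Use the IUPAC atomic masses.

73.14 g/mol

Element totals:
  C: 4
  H: 11
  N: 1
Molecular formula: C4H11N.
  M = 4(12.011) + 11(1.008) + 14.007
    = 48.044 + 11.088 + 14.007 = 73.139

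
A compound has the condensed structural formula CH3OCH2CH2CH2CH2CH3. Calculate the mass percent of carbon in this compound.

Element totals:
  C: 6
  H: 14
  O: 1
Molecular formula: C6H14O.
Molar mass = 102.177 g/mol.
Mass from C: 6 × 12.011 = 72.066 g/mol.
%C = 72.066 / 102.177 × 100 = 70.53%.

70.53%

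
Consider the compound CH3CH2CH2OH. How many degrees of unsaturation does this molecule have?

Element totals:
  C: 3
  H: 8
  O: 1
Molecular formula: C3H8O.
DoU = (2C + 2 + N − H − X) / 2 = (2·3 + 2 + 0 − 8 − 0) / 2 = 0.

0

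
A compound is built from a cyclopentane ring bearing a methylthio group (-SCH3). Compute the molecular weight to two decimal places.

Atom tally by fragment:
  cyclopentane ring core → C:5 H:10
  (− 1 ring H displaced by substituents)
  + SCH3 → C:1 H:3 S:1
Element totals:
  C: 6
  H: 12
  S: 1
Molecular formula: C6H12S.
  M = 6(12.011) + 12(1.008) + 32.06
    = 72.066 + 12.096 + 32.060 = 116.222

116.22 g/mol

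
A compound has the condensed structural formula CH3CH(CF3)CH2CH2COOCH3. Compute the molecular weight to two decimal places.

184.16 g/mol

Atom tally by fragment:
  CH3 → C:1 H:3
  CH(CF3) → C:2 H:1 F:3
  CH2 → C:1 H:2
  CH2COOCH3 → C:3 H:5 O:2
Element totals:
  C: 7
  H: 11
  F: 3
  O: 2
Molecular formula: C7H11F3O2.
  M = 7(12.011) + 11(1.008) + 3(18.998) + 2(15.999)
    = 84.077 + 11.088 + 56.994 + 31.998 = 184.157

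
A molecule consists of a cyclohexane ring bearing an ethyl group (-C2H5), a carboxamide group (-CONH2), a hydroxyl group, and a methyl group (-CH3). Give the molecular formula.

C10H19NO2

Atom tally by fragment:
  cyclohexane ring core → C:6 H:12
  (− 4 ring H displaced by substituents)
  + C2H5 → C:2 H:5
  + CONH2 → C:1 H:2 O:1 N:1
  + OH → O:1 H:1
  + CH3 → C:1 H:3
Element totals:
  C: 10
  H: 19
  N: 1
  O: 2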